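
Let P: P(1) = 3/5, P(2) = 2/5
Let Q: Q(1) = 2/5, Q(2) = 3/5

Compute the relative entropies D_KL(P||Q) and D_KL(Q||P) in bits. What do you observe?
D_KL(P||Q) = 0.1170 bits, D_KL(Q||P) = 0.1170 bits. The two directions give the same value here, because Q is a self-inverse relabeling of P; in general KL divergence is asymmetric.

D_KL(P||Q) = Σ P(x) log₂(P(x)/Q(x))

Computing term by term:
  P(1)·log₂(P(1)/Q(1)) = (3/5)·log₂((3/5)/(2/5)) = 0.35098
  P(2)·log₂(P(2)/Q(2)) = (2/5)·log₂((2/5)/(3/5)) = -0.23399

D_KL(P||Q) = 0.35098 - 0.23399 = 0.11699 ≈ 0.1170 bits

D_KL(Q||P) = Σ Q(x) log₂(Q(x)/P(x))

Computing term by term:
  Q(1)·log₂(Q(1)/P(1)) = (2/5)·log₂((2/5)/(3/5)) = -0.23399
  Q(2)·log₂(Q(2)/P(2)) = (3/5)·log₂((3/5)/(2/5)) = 0.35098

D_KL(Q||P) = -0.23399 + 0.35098 = 0.11699 ≈ 0.1170 bits

These ARE equal here. Q is P with outcomes relabeled (Q(1) = P(2), Q(2) = P(1)) by a relabeling that is its own inverse, so the two sums contain exactly the same terms in a different order. This is a special case — KL divergence is not symmetric in general: D_KL(P||Q) ≠ D_KL(Q||P) for most P, Q.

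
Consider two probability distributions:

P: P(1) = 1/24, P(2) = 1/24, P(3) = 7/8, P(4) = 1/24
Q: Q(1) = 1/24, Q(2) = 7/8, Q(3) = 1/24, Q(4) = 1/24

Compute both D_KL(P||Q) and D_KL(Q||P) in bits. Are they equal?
D_KL(P||Q) = 3.6603 bits, D_KL(Q||P) = 3.6603 bits. Yes, in this case they are equal (although KL divergence is not symmetric in general).

D_KL(P||Q) = Σ P(x) log₂(P(x)/Q(x))

Computing term by term:
  P(1)·log₂(P(1)/Q(1)) = (1/24)·log₂((1/24)/(1/24)) = 0.00000
  P(2)·log₂(P(2)/Q(2)) = (1/24)·log₂((1/24)/(7/8)) = -0.18301
  P(3)·log₂(P(3)/Q(3)) = (7/8)·log₂((7/8)/(1/24)) = 3.84328
  P(4)·log₂(P(4)/Q(4)) = (1/24)·log₂((1/24)/(1/24)) = 0.00000

D_KL(P||Q) = 0.00000 - 0.18301 + 3.84328 + 0.00000 = 3.66027 ≈ 3.6603 bits

D_KL(Q||P) = Σ Q(x) log₂(Q(x)/P(x))

Computing term by term:
  Q(1)·log₂(Q(1)/P(1)) = (1/24)·log₂((1/24)/(1/24)) = 0.00000
  Q(2)·log₂(Q(2)/P(2)) = (7/8)·log₂((7/8)/(1/24)) = 3.84328
  Q(3)·log₂(Q(3)/P(3)) = (1/24)·log₂((1/24)/(7/8)) = -0.18301
  Q(4)·log₂(Q(4)/P(4)) = (1/24)·log₂((1/24)/(1/24)) = 0.00000

D_KL(Q||P) = 0.00000 + 3.84328 - 0.18301 + 0.00000 = 3.66027 ≈ 3.6603 bits

These ARE equal here. Q is P with outcomes relabeled (Q(1) = P(4), Q(2) = P(3), Q(3) = P(2), Q(4) = P(1)) by a relabeling that is its own inverse, so the two sums contain exactly the same terms in a different order. This is a special case — KL divergence is not symmetric in general: D_KL(P||Q) ≠ D_KL(Q||P) for most P, Q.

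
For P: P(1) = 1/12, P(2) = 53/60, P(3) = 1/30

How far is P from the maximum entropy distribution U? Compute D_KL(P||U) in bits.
0.9646 bits

U(i) = 1/3 for all i

D_KL(P||U) = Σ P(x) log₂(P(x) / (1/3))
           = Σ P(x) log₂(P(x)) + log₂(3)
           = log₂(3) - H(P)

H(P) = -Σ P(x) log₂(P(x)):
  -P(1)·log₂(P(1)) = -(1/12)·log₂(1/12) = 0.29875
  -P(2)·log₂(P(2)) = -(53/60)·log₂(53/60) = 0.15809
  -P(3)·log₂(P(3)) = -(1/30)·log₂(1/30) = 0.16356
H(P) = 0.29875 + 0.15809 + 0.16356 = 0.62040 bits

log₂(3) = 1.58496 bits

D_KL(P||U) = 1.58496 - 0.62040 = 0.96456 ≈ 0.9646 bits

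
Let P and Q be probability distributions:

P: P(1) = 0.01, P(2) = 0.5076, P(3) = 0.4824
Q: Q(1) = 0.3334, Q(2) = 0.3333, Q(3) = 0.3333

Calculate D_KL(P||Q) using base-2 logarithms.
0.5148 bits

D_KL(P||Q) = Σ P(x) log₂(P(x)/Q(x))

Computing term by term:
  P(1)·log₂(P(1)/Q(1)) = 0.01·log₂(0.01/0.3334) = -0.05059
  P(2)·log₂(P(2)/Q(2)) = 0.5076·log₂(0.5076/0.3333) = 0.30805
  P(3)·log₂(P(3)/Q(3)) = 0.4824·log₂(0.4824/0.3333) = 0.25732

D_KL(P||Q) = -0.05059 + 0.30805 + 0.25732 = 0.51478 ≈ 0.5148 bits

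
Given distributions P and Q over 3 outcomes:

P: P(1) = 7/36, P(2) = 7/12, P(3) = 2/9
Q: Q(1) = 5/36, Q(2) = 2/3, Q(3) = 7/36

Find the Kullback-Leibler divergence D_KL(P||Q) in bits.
0.0248 bits

D_KL(P||Q) = Σ P(x) log₂(P(x)/Q(x))

Computing term by term:
  P(1)·log₂(P(1)/Q(1)) = (7/36)·log₂((7/36)/(5/36)) = 0.09439
  P(2)·log₂(P(2)/Q(2)) = (7/12)·log₂((7/12)/(2/3)) = -0.11238
  P(3)·log₂(P(3)/Q(3)) = (2/9)·log₂((2/9)/(7/36)) = 0.04281

D_KL(P||Q) = 0.09439 - 0.11238 + 0.04281 = 0.02482 ≈ 0.0248 bits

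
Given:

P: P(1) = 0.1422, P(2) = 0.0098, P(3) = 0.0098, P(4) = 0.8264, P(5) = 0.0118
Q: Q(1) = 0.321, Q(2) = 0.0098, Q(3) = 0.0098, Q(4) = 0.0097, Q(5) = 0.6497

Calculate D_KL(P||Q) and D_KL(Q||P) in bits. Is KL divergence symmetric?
D_KL(P||Q) = 5.0642 bits, D_KL(Q||P) = 4.0720 bits. No, KL divergence is not symmetric.

D_KL(P||Q) = Σ P(x) log₂(P(x)/Q(x))

Computing term by term:
  P(1)·log₂(P(1)/Q(1)) = 0.1422·log₂(0.1422/0.321) = -0.16704
  P(2)·log₂(P(2)/Q(2)) = 0.0098·log₂(0.0098/0.0098) = 0.00000
  P(3)·log₂(P(3)/Q(3)) = 0.0098·log₂(0.0098/0.0098) = 0.00000
  P(4)·log₂(P(4)/Q(4)) = 0.8264·log₂(0.8264/0.0097) = 5.29946
  P(5)·log₂(P(5)/Q(5)) = 0.0118·log₂(0.0118/0.6497) = -0.06824

D_KL(P||Q) = -0.16704 + 0.00000 + 0.00000 + 5.29946 - 0.06824 = 5.06418 ≈ 5.0642 bits

D_KL(Q||P) = Σ Q(x) log₂(Q(x)/P(x))

Computing term by term:
  Q(1)·log₂(Q(1)/P(1)) = 0.321·log₂(0.321/0.1422) = 0.37706
  Q(2)·log₂(Q(2)/P(2)) = 0.0098·log₂(0.0098/0.0098) = 0.00000
  Q(3)·log₂(Q(3)/P(3)) = 0.0098·log₂(0.0098/0.0098) = 0.00000
  Q(4)·log₂(Q(4)/P(4)) = 0.0097·log₂(0.0097/0.8264) = -0.06220
  Q(5)·log₂(Q(5)/P(5)) = 0.6497·log₂(0.6497/0.0118) = 3.75716

D_KL(Q||P) = 0.37706 + 0.00000 + 0.00000 - 0.06220 + 3.75716 = 4.07202 ≈ 4.0720 bits

These are NOT equal (difference: 0.9922 bits). KL divergence is asymmetric: D_KL(P||Q) ≠ D_KL(Q||P) in general.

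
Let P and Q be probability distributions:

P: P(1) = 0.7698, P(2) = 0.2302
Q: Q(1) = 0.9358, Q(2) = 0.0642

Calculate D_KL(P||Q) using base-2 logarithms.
0.2072 bits

D_KL(P||Q) = Σ P(x) log₂(P(x)/Q(x))

Computing term by term:
  P(1)·log₂(P(1)/Q(1)) = 0.7698·log₂(0.7698/0.9358) = -0.21687
  P(2)·log₂(P(2)/Q(2)) = 0.2302·log₂(0.2302/0.0642) = 0.42408

D_KL(P||Q) = -0.21687 + 0.42408 = 0.20721 ≈ 0.2072 bits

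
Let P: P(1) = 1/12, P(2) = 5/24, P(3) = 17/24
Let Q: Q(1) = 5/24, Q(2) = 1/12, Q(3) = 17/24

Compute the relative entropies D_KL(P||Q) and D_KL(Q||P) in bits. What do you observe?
D_KL(P||Q) = 0.1652 bits, D_KL(Q||P) = 0.1652 bits. The two directions give the same value here, because Q is a self-inverse relabeling of P; in general KL divergence is asymmetric.

D_KL(P||Q) = Σ P(x) log₂(P(x)/Q(x))

Computing term by term:
  P(1)·log₂(P(1)/Q(1)) = (1/12)·log₂((1/12)/(5/24)) = -0.11016
  P(2)·log₂(P(2)/Q(2)) = (5/24)·log₂((5/24)/(1/12)) = 0.27540
  P(3)·log₂(P(3)/Q(3)) = (17/24)·log₂((17/24)/(17/24)) = 0.00000

D_KL(P||Q) = -0.11016 + 0.27540 + 0.00000 = 0.16524 ≈ 0.1652 bits

D_KL(Q||P) = Σ Q(x) log₂(Q(x)/P(x))

Computing term by term:
  Q(1)·log₂(Q(1)/P(1)) = (5/24)·log₂((5/24)/(1/12)) = 0.27540
  Q(2)·log₂(Q(2)/P(2)) = (1/12)·log₂((1/12)/(5/24)) = -0.11016
  Q(3)·log₂(Q(3)/P(3)) = (17/24)·log₂((17/24)/(17/24)) = 0.00000

D_KL(Q||P) = 0.27540 - 0.11016 + 0.00000 = 0.16524 ≈ 0.1652 bits

These ARE equal here. Q is P with outcomes relabeled (Q(1) = P(2), Q(2) = P(1)) by a relabeling that is its own inverse, so the two sums contain exactly the same terms in a different order. This is a special case — KL divergence is not symmetric in general: D_KL(P||Q) ≠ D_KL(Q||P) for most P, Q.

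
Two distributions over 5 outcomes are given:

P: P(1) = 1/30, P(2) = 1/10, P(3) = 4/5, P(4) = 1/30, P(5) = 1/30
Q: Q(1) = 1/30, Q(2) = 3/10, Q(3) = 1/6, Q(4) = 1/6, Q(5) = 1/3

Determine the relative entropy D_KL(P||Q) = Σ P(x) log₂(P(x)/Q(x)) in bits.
1.4638 bits

D_KL(P||Q) = Σ P(x) log₂(P(x)/Q(x))

Computing term by term:
  P(1)·log₂(P(1)/Q(1)) = (1/30)·log₂((1/30)/(1/30)) = 0.00000
  P(2)·log₂(P(2)/Q(2)) = (1/10)·log₂((1/10)/(3/10)) = -0.15850
  P(3)·log₂(P(3)/Q(3)) = (4/5)·log₂((4/5)/(1/6)) = 1.81043
  P(4)·log₂(P(4)/Q(4)) = (1/30)·log₂((1/30)/(1/6)) = -0.07740
  P(5)·log₂(P(5)/Q(5)) = (1/30)·log₂((1/30)/(1/3)) = -0.11073

D_KL(P||Q) = 0.00000 - 0.15850 + 1.81043 - 0.07740 - 0.11073 = 1.46380 ≈ 1.4638 bits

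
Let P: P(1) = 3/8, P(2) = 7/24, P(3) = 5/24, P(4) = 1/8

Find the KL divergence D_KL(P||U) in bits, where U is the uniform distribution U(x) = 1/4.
0.1044 bits

U(i) = 1/4 for all i

D_KL(P||U) = Σ P(x) log₂(P(x) / (1/4))
           = Σ P(x) log₂(P(x)) + log₂(4)
           = log₂(4) - H(P)

H(P) = -Σ P(x) log₂(P(x)):
  -P(1)·log₂(P(1)) = -(3/8)·log₂(3/8) = 0.53064
  -P(2)·log₂(P(2)) = -(7/24)·log₂(7/24) = 0.51847
  -P(3)·log₂(P(3)) = -(5/24)·log₂(5/24) = 0.47147
  -P(4)·log₂(P(4)) = -(1/8)·log₂(1/8) = 0.37500
H(P) = 0.53064 + 0.51847 + 0.47147 + 0.37500 = 1.89558 bits

log₂(4) = 2.00000 bits

D_KL(P||U) = 2.00000 - 1.89558 = 0.10442 ≈ 0.1044 bits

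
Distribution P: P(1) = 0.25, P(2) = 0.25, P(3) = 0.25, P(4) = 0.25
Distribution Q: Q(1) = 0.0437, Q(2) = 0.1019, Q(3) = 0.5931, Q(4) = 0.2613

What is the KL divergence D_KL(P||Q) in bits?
0.6252 bits

D_KL(P||Q) = Σ P(x) log₂(P(x)/Q(x))

Computing term by term:
  P(1)·log₂(P(1)/Q(1)) = 0.25·log₂(0.25/0.0437) = 0.62906
  P(2)·log₂(P(2)/Q(2)) = 0.25·log₂(0.25/0.1019) = 0.32369
  P(3)·log₂(P(3)/Q(3)) = 0.25·log₂(0.25/0.5931) = -0.31159
  P(4)·log₂(P(4)/Q(4)) = 0.25·log₂(0.25/0.2613) = -0.01594

D_KL(P||Q) = 0.62906 + 0.32369 - 0.31159 - 0.01594 = 0.62522 ≈ 0.6252 bits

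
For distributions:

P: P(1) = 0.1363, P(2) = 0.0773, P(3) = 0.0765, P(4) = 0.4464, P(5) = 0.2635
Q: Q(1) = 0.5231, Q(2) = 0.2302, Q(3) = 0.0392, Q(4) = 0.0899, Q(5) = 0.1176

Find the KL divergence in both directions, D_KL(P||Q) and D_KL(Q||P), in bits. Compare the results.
D_KL(P||Q) = 1.0264 bits, D_KL(Q||P) = 0.9949 bits. D_KL(P||Q) is larger than D_KL(Q||P) by 0.0315 bits; the two directions differ.

D_KL(P||Q) = Σ P(x) log₂(P(x)/Q(x))

Computing term by term:
  P(1)·log₂(P(1)/Q(1)) = 0.1363·log₂(0.1363/0.5231) = -0.26446
  P(2)·log₂(P(2)/Q(2)) = 0.0773·log₂(0.0773/0.2302) = -0.12170
  P(3)·log₂(P(3)/Q(3)) = 0.0765·log₂(0.0765/0.0392) = 0.07379
  P(4)·log₂(P(4)/Q(4)) = 0.4464·log₂(0.4464/0.0899) = 1.03205
  P(5)·log₂(P(5)/Q(5)) = 0.2635·log₂(0.2635/0.1176) = 0.30669

D_KL(P||Q) = -0.26446 - 0.12170 + 0.07379 + 1.03205 + 0.30669 = 1.02637 ≈ 1.0264 bits

D_KL(Q||P) = Σ Q(x) log₂(Q(x)/P(x))

Computing term by term:
  Q(1)·log₂(Q(1)/P(1)) = 0.5231·log₂(0.5231/0.1363) = 1.01497
  Q(2)·log₂(Q(2)/P(2)) = 0.2302·log₂(0.2302/0.0773) = 0.36241
  Q(3)·log₂(Q(3)/P(3)) = 0.0392·log₂(0.0392/0.0765) = -0.03781
  Q(4)·log₂(Q(4)/P(4)) = 0.0899·log₂(0.0899/0.4464) = -0.20784
  Q(5)·log₂(Q(5)/P(5)) = 0.1176·log₂(0.1176/0.2635) = -0.13688

D_KL(Q||P) = 1.01497 + 0.36241 - 0.03781 - 0.20784 - 0.13688 = 0.99485 ≈ 0.9949 bits

These are NOT equal (difference: 0.0315 bits). KL divergence is asymmetric: D_KL(P||Q) ≠ D_KL(Q||P) in general.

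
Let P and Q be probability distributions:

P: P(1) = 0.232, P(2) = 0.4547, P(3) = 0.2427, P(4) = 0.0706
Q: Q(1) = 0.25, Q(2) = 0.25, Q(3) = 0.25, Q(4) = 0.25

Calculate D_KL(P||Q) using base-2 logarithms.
0.2282 bits

D_KL(P||Q) = Σ P(x) log₂(P(x)/Q(x))

Computing term by term:
  P(1)·log₂(P(1)/Q(1)) = 0.232·log₂(0.232/0.25) = -0.02501
  P(2)·log₂(P(2)/Q(2)) = 0.4547·log₂(0.4547/0.25) = 0.39240
  P(3)·log₂(P(3)/Q(3)) = 0.2427·log₂(0.2427/0.25) = -0.01038
  P(4)·log₂(P(4)/Q(4)) = 0.0706·log₂(0.0706/0.25) = -0.12879

D_KL(P||Q) = -0.02501 + 0.39240 - 0.01038 - 0.12879 = 0.22822 ≈ 0.2282 bits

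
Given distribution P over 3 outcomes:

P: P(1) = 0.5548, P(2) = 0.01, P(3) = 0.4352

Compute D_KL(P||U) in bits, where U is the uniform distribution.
0.5246 bits

U(i) = 1/3 for all i

D_KL(P||U) = Σ P(x) log₂(P(x) / (1/3))
           = Σ P(x) log₂(P(x)) + log₂(3)
           = log₂(3) - H(P)

H(P) = -Σ P(x) log₂(P(x)):
  -P(1)·log₂(P(1)) = -(0.5548)·log₂(0.5548) = 0.47156
  -P(2)·log₂(P(2)) = -(0.01)·log₂(0.01) = 0.06644
  -P(3)·log₂(P(3)) = -(0.4352)·log₂(0.4352) = 0.52235
H(P) = 0.47156 + 0.06644 + 0.52235 = 1.06035 bits

log₂(3) = 1.58496 bits

D_KL(P||U) = 1.58496 - 1.06035 = 0.52461 ≈ 0.5246 bits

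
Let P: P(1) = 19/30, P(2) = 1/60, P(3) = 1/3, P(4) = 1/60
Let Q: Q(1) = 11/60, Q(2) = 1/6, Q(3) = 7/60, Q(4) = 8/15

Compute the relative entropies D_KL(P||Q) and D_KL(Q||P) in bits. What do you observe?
D_KL(P||Q) = 1.4989 bits, D_KL(Q||P) = 2.7157 bits. The two directions give different values (D_KL(Q||P) exceeds D_KL(P||Q) by 1.2168 bits): KL divergence is asymmetric.

D_KL(P||Q) = Σ P(x) log₂(P(x)/Q(x))

Computing term by term:
  P(1)·log₂(P(1)/Q(1)) = (19/30)·log₂((19/30)/(11/60)) = 1.13271
  P(2)·log₂(P(2)/Q(2)) = (1/60)·log₂((1/60)/(1/6)) = -0.05537
  P(3)·log₂(P(3)/Q(3)) = (1/3)·log₂((1/3)/(7/60)) = 0.50486
  P(4)·log₂(P(4)/Q(4)) = (1/60)·log₂((1/60)/(8/15)) = -0.08333

D_KL(P||Q) = 1.13271 - 0.05537 + 0.50486 - 0.08333 = 1.49887 ≈ 1.4989 bits

D_KL(Q||P) = Σ Q(x) log₂(Q(x)/P(x))

Computing term by term:
  Q(1)·log₂(Q(1)/P(1)) = (11/60)·log₂((11/60)/(19/30)) = -0.32789
  Q(2)·log₂(Q(2)/P(2)) = (1/6)·log₂((1/6)/(1/60)) = 0.55365
  Q(3)·log₂(Q(3)/P(3)) = (7/60)·log₂((7/60)/(1/3)) = -0.17670
  Q(4)·log₂(Q(4)/P(4)) = (8/15)·log₂((8/15)/(1/60)) = 2.66667

D_KL(Q||P) = -0.32789 + 0.55365 - 0.17670 + 2.66667 = 2.71573 ≈ 2.7157 bits

These are NOT equal (difference: 1.2168 bits). KL divergence is asymmetric: D_KL(P||Q) ≠ D_KL(Q||P) in general.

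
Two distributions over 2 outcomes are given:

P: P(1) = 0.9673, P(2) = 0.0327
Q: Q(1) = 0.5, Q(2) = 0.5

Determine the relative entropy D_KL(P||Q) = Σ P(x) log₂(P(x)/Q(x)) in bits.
0.7922 bits

D_KL(P||Q) = Σ P(x) log₂(P(x)/Q(x))

Computing term by term:
  P(1)·log₂(P(1)/Q(1)) = 0.9673·log₂(0.9673/0.5) = 0.92090
  P(2)·log₂(P(2)/Q(2)) = 0.0327·log₂(0.0327/0.5) = -0.12866

D_KL(P||Q) = 0.92090 - 0.12866 = 0.79224 ≈ 0.7922 bits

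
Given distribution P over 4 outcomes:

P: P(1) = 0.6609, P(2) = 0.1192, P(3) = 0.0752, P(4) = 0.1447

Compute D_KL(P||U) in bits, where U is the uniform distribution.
0.5551 bits

U(i) = 1/4 for all i

D_KL(P||U) = Σ P(x) log₂(P(x) / (1/4))
           = Σ P(x) log₂(P(x)) + log₂(4)
           = log₂(4) - H(P)

H(P) = -Σ P(x) log₂(P(x)):
  -P(1)·log₂(P(1)) = -(0.6609)·log₂(0.6609) = 0.39489
  -P(2)·log₂(P(2)) = -(0.1192)·log₂(0.1192) = 0.36577
  -P(3)·log₂(P(3)) = -(0.0752)·log₂(0.0752) = 0.28073
  -P(4)·log₂(P(4)) = -(0.1447)·log₂(0.1447) = 0.40355
H(P) = 0.39489 + 0.36577 + 0.28073 + 0.40355 = 1.44494 bits

log₂(4) = 2.00000 bits

D_KL(P||U) = 2.00000 - 1.44494 = 0.55506 ≈ 0.5551 bits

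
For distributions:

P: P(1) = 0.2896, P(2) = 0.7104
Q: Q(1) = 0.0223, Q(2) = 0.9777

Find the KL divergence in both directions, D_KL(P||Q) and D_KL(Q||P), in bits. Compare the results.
D_KL(P||Q) = 0.7439 bits, D_KL(Q||P) = 0.3680 bits. D_KL(P||Q) is larger than D_KL(Q||P) by 0.3759 bits; the two directions differ.

D_KL(P||Q) = Σ P(x) log₂(P(x)/Q(x))

Computing term by term:
  P(1)·log₂(P(1)/Q(1)) = 0.2896·log₂(0.2896/0.0223) = 1.07121
  P(2)·log₂(P(2)/Q(2)) = 0.7104·log₂(0.7104/0.9777) = -0.32732

D_KL(P||Q) = 1.07121 - 0.32732 = 0.74389 ≈ 0.7439 bits

D_KL(Q||P) = Σ Q(x) log₂(Q(x)/P(x))

Computing term by term:
  Q(1)·log₂(Q(1)/P(1)) = 0.0223·log₂(0.0223/0.2896) = -0.08249
  Q(2)·log₂(Q(2)/P(2)) = 0.9777·log₂(0.9777/0.7104) = 0.45049

D_KL(Q||P) = -0.08249 + 0.45049 = 0.36800 ≈ 0.3680 bits

These are NOT equal (difference: 0.3759 bits). KL divergence is asymmetric: D_KL(P||Q) ≠ D_KL(Q||P) in general.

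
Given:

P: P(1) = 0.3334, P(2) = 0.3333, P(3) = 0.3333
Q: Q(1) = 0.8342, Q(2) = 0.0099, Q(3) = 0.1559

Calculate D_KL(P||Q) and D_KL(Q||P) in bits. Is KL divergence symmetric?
D_KL(P||Q) = 1.6151 bits, D_KL(Q||P) = 0.8826 bits. No, KL divergence is not symmetric.

D_KL(P||Q) = Σ P(x) log₂(P(x)/Q(x))

Computing term by term:
  P(1)·log₂(P(1)/Q(1)) = 0.3334·log₂(0.3334/0.8342) = -0.44113
  P(2)·log₂(P(2)/Q(2)) = 0.3333·log₂(0.3333/0.0099) = 1.69091
  P(3)·log₂(P(3)/Q(3)) = 0.3333·log₂(0.3333/0.1559) = 0.36536

D_KL(P||Q) = -0.44113 + 1.69091 + 0.36536 = 1.61514 ≈ 1.6151 bits

D_KL(Q||P) = Σ Q(x) log₂(Q(x)/P(x))

Computing term by term:
  Q(1)·log₂(Q(1)/P(1)) = 0.8342·log₂(0.8342/0.3334) = 1.10376
  Q(2)·log₂(Q(2)/P(2)) = 0.0099·log₂(0.0099/0.3333) = -0.05023
  Q(3)·log₂(Q(3)/P(3)) = 0.1559·log₂(0.1559/0.3333) = -0.17090

D_KL(Q||P) = 1.10376 - 0.05023 - 0.17090 = 0.88263 ≈ 0.8826 bits

These are NOT equal (difference: 0.7325 bits). KL divergence is asymmetric: D_KL(P||Q) ≠ D_KL(Q||P) in general.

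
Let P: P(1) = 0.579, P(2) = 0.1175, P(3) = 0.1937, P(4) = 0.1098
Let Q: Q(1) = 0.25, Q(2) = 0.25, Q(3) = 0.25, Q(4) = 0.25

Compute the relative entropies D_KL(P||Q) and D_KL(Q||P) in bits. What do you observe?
D_KL(P||Q) = 0.3719 bits, D_KL(Q||P) = 0.3582 bits. The two directions give different values (D_KL(P||Q) exceeds D_KL(Q||P) by 0.0137 bits): KL divergence is asymmetric.

D_KL(P||Q) = Σ P(x) log₂(P(x)/Q(x))

Computing term by term:
  P(1)·log₂(P(1)/Q(1)) = 0.579·log₂(0.579/0.25) = 0.70154
  P(2)·log₂(P(2)/Q(2)) = 0.1175·log₂(0.1175/0.25) = -0.12799
  P(3)·log₂(P(3)/Q(3)) = 0.1937·log₂(0.1937/0.25) = -0.07130
  P(4)·log₂(P(4)/Q(4)) = 0.1098·log₂(0.1098/0.25) = -0.13034

D_KL(P||Q) = 0.70154 - 0.12799 - 0.07130 - 0.13034 = 0.37191 ≈ 0.3719 bits

D_KL(Q||P) = Σ Q(x) log₂(Q(x)/P(x))

Computing term by term:
  Q(1)·log₂(Q(1)/P(1)) = 0.25·log₂(0.25/0.579) = -0.30291
  Q(2)·log₂(Q(2)/P(2)) = 0.25·log₂(0.25/0.1175) = 0.27232
  Q(3)·log₂(Q(3)/P(3)) = 0.25·log₂(0.25/0.1937) = 0.09203
  Q(4)·log₂(Q(4)/P(4)) = 0.25·log₂(0.25/0.1098) = 0.29676

D_KL(Q||P) = -0.30291 + 0.27232 + 0.09203 + 0.29676 = 0.35820 ≈ 0.3582 bits

These are NOT equal (difference: 0.0137 bits). KL divergence is asymmetric: D_KL(P||Q) ≠ D_KL(Q||P) in general.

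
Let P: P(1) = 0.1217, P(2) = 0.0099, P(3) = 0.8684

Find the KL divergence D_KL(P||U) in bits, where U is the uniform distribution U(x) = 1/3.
0.9725 bits

U(i) = 1/3 for all i

D_KL(P||U) = Σ P(x) log₂(P(x) / (1/3))
           = Σ P(x) log₂(P(x)) + log₂(3)
           = log₂(3) - H(P)

H(P) = -Σ P(x) log₂(P(x)):
  -P(1)·log₂(P(1)) = -(0.1217)·log₂(0.1217) = 0.36980
  -P(2)·log₂(P(2)) = -(0.0099)·log₂(0.0099) = 0.06592
  -P(3)·log₂(P(3)) = -(0.8684)·log₂(0.8684) = 0.17678
H(P) = 0.36980 + 0.06592 + 0.17678 = 0.61250 bits

log₂(3) = 1.58496 bits

D_KL(P||U) = 1.58496 - 0.61250 = 0.97246 ≈ 0.9725 bits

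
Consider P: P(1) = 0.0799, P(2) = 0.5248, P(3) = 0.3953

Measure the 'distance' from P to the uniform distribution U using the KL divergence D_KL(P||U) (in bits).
0.2762 bits

U(i) = 1/3 for all i

D_KL(P||U) = Σ P(x) log₂(P(x) / (1/3))
           = Σ P(x) log₂(P(x)) + log₂(3)
           = log₂(3) - H(P)

H(P) = -Σ P(x) log₂(P(x)):
  -P(1)·log₂(P(1)) = -(0.0799)·log₂(0.0799) = 0.29129
  -P(2)·log₂(P(2)) = -(0.5248)·log₂(0.5248) = 0.48815
  -P(3)·log₂(P(3)) = -(0.3953)·log₂(0.3953) = 0.52930
H(P) = 0.29129 + 0.48815 + 0.52930 = 1.30874 bits

log₂(3) = 1.58496 bits

D_KL(P||U) = 1.58496 - 1.30874 = 0.27622 ≈ 0.2762 bits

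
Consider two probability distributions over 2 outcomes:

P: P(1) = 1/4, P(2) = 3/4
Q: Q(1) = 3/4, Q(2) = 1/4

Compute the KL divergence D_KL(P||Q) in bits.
0.7925 bits

D_KL(P||Q) = Σ P(x) log₂(P(x)/Q(x))

Computing term by term:
  P(1)·log₂(P(1)/Q(1)) = (1/4)·log₂((1/4)/(3/4)) = -0.39624
  P(2)·log₂(P(2)/Q(2)) = (3/4)·log₂((3/4)/(1/4)) = 1.18872

D_KL(P||Q) = -0.39624 + 1.18872 = 0.79248 ≈ 0.7925 bits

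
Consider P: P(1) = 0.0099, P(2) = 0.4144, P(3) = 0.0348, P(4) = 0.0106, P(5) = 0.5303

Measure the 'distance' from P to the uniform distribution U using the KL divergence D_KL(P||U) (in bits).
1.0059 bits

U(i) = 1/5 for all i

D_KL(P||U) = Σ P(x) log₂(P(x) / (1/5))
           = Σ P(x) log₂(P(x)) + log₂(5)
           = log₂(5) - H(P)

H(P) = -Σ P(x) log₂(P(x)):
  -P(1)·log₂(P(1)) = -(0.0099)·log₂(0.0099) = 0.06592
  -P(2)·log₂(P(2)) = -(0.4144)·log₂(0.4144) = 0.52666
  -P(3)·log₂(P(3)) = -(0.0348)·log₂(0.0348) = 0.16860
  -P(4)·log₂(P(4)) = -(0.0106)·log₂(0.0106) = 0.06953
  -P(5)·log₂(P(5)) = -(0.5303)·log₂(0.5303) = 0.48529
H(P) = 0.06592 + 0.52666 + 0.16860 + 0.06953 + 0.48529 = 1.31600 bits

log₂(5) = 2.32193 bits

D_KL(P||U) = 2.32193 - 1.31600 = 1.00593 ≈ 1.0059 bits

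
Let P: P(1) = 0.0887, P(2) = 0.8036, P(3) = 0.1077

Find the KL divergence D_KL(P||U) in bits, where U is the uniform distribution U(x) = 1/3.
0.6752 bits

U(i) = 1/3 for all i

D_KL(P||U) = Σ P(x) log₂(P(x) / (1/3))
           = Σ P(x) log₂(P(x)) + log₂(3)
           = log₂(3) - H(P)

H(P) = -Σ P(x) log₂(P(x)):
  -P(1)·log₂(P(1)) = -(0.0887)·log₂(0.0887) = 0.31000
  -P(2)·log₂(P(2)) = -(0.8036)·log₂(0.8036) = 0.25350
  -P(3)·log₂(P(3)) = -(0.1077)·log₂(0.1077) = 0.34625
H(P) = 0.31000 + 0.25350 + 0.34625 = 0.90975 bits

log₂(3) = 1.58496 bits

D_KL(P||U) = 1.58496 - 0.90975 = 0.67521 ≈ 0.6752 bits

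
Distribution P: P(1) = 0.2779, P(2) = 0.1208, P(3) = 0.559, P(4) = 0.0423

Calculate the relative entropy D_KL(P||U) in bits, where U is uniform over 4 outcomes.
0.4562 bits

U(i) = 1/4 for all i

D_KL(P||U) = Σ P(x) log₂(P(x) / (1/4))
           = Σ P(x) log₂(P(x)) + log₂(4)
           = log₂(4) - H(P)

H(P) = -Σ P(x) log₂(P(x)):
  -P(1)·log₂(P(1)) = -(0.2779)·log₂(0.2779) = 0.51338
  -P(2)·log₂(P(2)) = -(0.1208)·log₂(0.1208) = 0.36836
  -P(3)·log₂(P(3)) = -(0.559)·log₂(0.559) = 0.46905
  -P(4)·log₂(P(4)) = -(0.0423)·log₂(0.0423) = 0.19302
H(P) = 0.51338 + 0.36836 + 0.46905 + 0.19302 = 1.54381 bits

log₂(4) = 2.00000 bits

D_KL(P||U) = 2.00000 - 1.54381 = 0.45619 ≈ 0.4562 bits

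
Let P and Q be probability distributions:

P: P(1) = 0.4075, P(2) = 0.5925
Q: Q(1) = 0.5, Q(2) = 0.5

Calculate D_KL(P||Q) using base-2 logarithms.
0.0248 bits

D_KL(P||Q) = Σ P(x) log₂(P(x)/Q(x))

Computing term by term:
  P(1)·log₂(P(1)/Q(1)) = 0.4075·log₂(0.4075/0.5) = -0.12026
  P(2)·log₂(P(2)/Q(2)) = 0.5925·log₂(0.5925/0.5) = 0.14510

D_KL(P||Q) = -0.12026 + 0.14510 = 0.02484 ≈ 0.0248 bits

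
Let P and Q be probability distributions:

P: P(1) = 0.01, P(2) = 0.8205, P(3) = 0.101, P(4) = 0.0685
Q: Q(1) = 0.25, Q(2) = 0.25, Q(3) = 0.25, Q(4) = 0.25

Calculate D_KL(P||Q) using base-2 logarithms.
1.1004 bits

D_KL(P||Q) = Σ P(x) log₂(P(x)/Q(x))

Computing term by term:
  P(1)·log₂(P(1)/Q(1)) = 0.01·log₂(0.01/0.25) = -0.04644
  P(2)·log₂(P(2)/Q(2)) = 0.8205·log₂(0.8205/0.25) = 1.40681
  P(3)·log₂(P(3)/Q(3)) = 0.101·log₂(0.101/0.25) = -0.13206
  P(4)·log₂(P(4)/Q(4)) = 0.0685·log₂(0.0685/0.25) = -0.12794

D_KL(P||Q) = -0.04644 + 1.40681 - 0.13206 - 0.12794 = 1.10037 ≈ 1.1004 bits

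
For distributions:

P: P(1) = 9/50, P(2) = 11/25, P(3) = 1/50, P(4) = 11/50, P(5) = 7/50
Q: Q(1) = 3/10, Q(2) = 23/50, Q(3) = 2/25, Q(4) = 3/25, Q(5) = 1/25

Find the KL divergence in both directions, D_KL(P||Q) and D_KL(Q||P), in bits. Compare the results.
D_KL(P||Q) = 0.2445 bits, D_KL(Q||P) = 0.2334 bits. D_KL(P||Q) is larger than D_KL(Q||P) by 0.0111 bits; the two directions differ.

D_KL(P||Q) = Σ P(x) log₂(P(x)/Q(x))

Computing term by term:
  P(1)·log₂(P(1)/Q(1)) = (9/50)·log₂((9/50)/(3/10)) = -0.13265
  P(2)·log₂(P(2)/Q(2)) = (11/25)·log₂((11/25)/(23/50)) = -0.02822
  P(3)·log₂(P(3)/Q(3)) = (1/50)·log₂((1/50)/(2/25)) = -0.04000
  P(4)·log₂(P(4)/Q(4)) = (11/50)·log₂((11/50)/(3/25)) = 0.19238
  P(5)·log₂(P(5)/Q(5)) = (7/50)·log₂((7/50)/(1/25)) = 0.25303

D_KL(P||Q) = -0.13265 - 0.02822 - 0.04000 + 0.19238 + 0.25303 = 0.24454 ≈ 0.2445 bits

D_KL(Q||P) = Σ Q(x) log₂(Q(x)/P(x))

Computing term by term:
  Q(1)·log₂(Q(1)/P(1)) = (3/10)·log₂((3/10)/(9/50)) = 0.22109
  Q(2)·log₂(Q(2)/P(2)) = (23/50)·log₂((23/50)/(11/25)) = 0.02950
  Q(3)·log₂(Q(3)/P(3)) = (2/25)·log₂((2/25)/(1/50)) = 0.16000
  Q(4)·log₂(Q(4)/P(4)) = (3/25)·log₂((3/25)/(11/50)) = -0.10494
  Q(5)·log₂(Q(5)/P(5)) = (1/25)·log₂((1/25)/(7/50)) = -0.07229

D_KL(Q||P) = 0.22109 + 0.02950 + 0.16000 - 0.10494 - 0.07229 = 0.23336 ≈ 0.2334 bits

These are NOT equal (difference: 0.0111 bits). KL divergence is asymmetric: D_KL(P||Q) ≠ D_KL(Q||P) in general.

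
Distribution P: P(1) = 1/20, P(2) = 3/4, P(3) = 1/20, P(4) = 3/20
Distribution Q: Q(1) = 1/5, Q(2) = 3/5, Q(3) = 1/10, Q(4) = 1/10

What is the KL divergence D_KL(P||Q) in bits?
0.1792 bits

D_KL(P||Q) = Σ P(x) log₂(P(x)/Q(x))

Computing term by term:
  P(1)·log₂(P(1)/Q(1)) = (1/20)·log₂((1/20)/(1/5)) = -0.10000
  P(2)·log₂(P(2)/Q(2)) = (3/4)·log₂((3/4)/(3/5)) = 0.24145
  P(3)·log₂(P(3)/Q(3)) = (1/20)·log₂((1/20)/(1/10)) = -0.05000
  P(4)·log₂(P(4)/Q(4)) = (3/20)·log₂((3/20)/(1/10)) = 0.08774

D_KL(P||Q) = -0.10000 + 0.24145 - 0.05000 + 0.08774 = 0.17919 ≈ 0.1792 bits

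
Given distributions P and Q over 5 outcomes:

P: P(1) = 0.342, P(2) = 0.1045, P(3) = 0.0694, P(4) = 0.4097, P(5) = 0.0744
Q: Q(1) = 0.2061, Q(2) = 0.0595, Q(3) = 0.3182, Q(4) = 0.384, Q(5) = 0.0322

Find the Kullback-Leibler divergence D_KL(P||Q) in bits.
0.3105 bits

D_KL(P||Q) = Σ P(x) log₂(P(x)/Q(x))

Computing term by term:
  P(1)·log₂(P(1)/Q(1)) = 0.342·log₂(0.342/0.2061) = 0.24988
  P(2)·log₂(P(2)/Q(2)) = 0.1045·log₂(0.1045/0.0595) = 0.08491
  P(3)·log₂(P(3)/Q(3)) = 0.0694·log₂(0.0694/0.3182) = -0.15247
  P(4)·log₂(P(4)/Q(4)) = 0.4097·log₂(0.4097/0.384) = 0.03829
  P(5)·log₂(P(5)/Q(5)) = 0.0744·log₂(0.0744/0.0322) = 0.08989

D_KL(P||Q) = 0.24988 + 0.08491 - 0.15247 + 0.03829 + 0.08989 = 0.31050 ≈ 0.3105 bits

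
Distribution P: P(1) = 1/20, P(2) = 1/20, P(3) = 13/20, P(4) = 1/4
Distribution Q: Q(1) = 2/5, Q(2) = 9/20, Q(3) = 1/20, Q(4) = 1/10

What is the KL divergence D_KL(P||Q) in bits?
2.4273 bits

D_KL(P||Q) = Σ P(x) log₂(P(x)/Q(x))

Computing term by term:
  P(1)·log₂(P(1)/Q(1)) = (1/20)·log₂((1/20)/(2/5)) = -0.15000
  P(2)·log₂(P(2)/Q(2)) = (1/20)·log₂((1/20)/(9/20)) = -0.15850
  P(3)·log₂(P(3)/Q(3)) = (13/20)·log₂((13/20)/(1/20)) = 2.40529
  P(4)·log₂(P(4)/Q(4)) = (1/4)·log₂((1/4)/(1/10)) = 0.33048

D_KL(P||Q) = -0.15000 - 0.15850 + 2.40529 + 0.33048 = 2.42727 ≈ 2.4273 bits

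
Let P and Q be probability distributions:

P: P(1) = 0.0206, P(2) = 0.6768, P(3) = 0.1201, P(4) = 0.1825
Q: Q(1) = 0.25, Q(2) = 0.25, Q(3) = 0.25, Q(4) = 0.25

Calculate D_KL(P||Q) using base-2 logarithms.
0.6884 bits

D_KL(P||Q) = Σ P(x) log₂(P(x)/Q(x))

Computing term by term:
  P(1)·log₂(P(1)/Q(1)) = 0.0206·log₂(0.0206/0.25) = -0.07418
  P(2)·log₂(P(2)/Q(2)) = 0.6768·log₂(0.6768/0.25) = 0.97243
  P(3)·log₂(P(3)/Q(3)) = 0.1201·log₂(0.1201/0.25) = -0.12703
  P(4)·log₂(P(4)/Q(4)) = 0.1825·log₂(0.1825/0.25) = -0.08286

D_KL(P||Q) = -0.07418 + 0.97243 - 0.12703 - 0.08286 = 0.68836 ≈ 0.6884 bits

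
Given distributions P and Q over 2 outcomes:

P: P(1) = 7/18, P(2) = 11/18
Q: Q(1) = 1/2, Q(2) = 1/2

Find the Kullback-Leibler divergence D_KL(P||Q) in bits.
0.0359 bits

D_KL(P||Q) = Σ P(x) log₂(P(x)/Q(x))

Computing term by term:
  P(1)·log₂(P(1)/Q(1)) = (7/18)·log₂((7/18)/(1/2)) = -0.14100
  P(2)·log₂(P(2)/Q(2)) = (11/18)·log₂((11/18)/(1/2)) = 0.17692

D_KL(P||Q) = -0.14100 + 0.17692 = 0.03592 ≈ 0.0359 bits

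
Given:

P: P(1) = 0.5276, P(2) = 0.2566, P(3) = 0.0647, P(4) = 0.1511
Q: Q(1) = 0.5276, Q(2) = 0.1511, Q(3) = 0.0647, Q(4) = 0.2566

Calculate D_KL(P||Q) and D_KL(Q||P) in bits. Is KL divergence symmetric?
D_KL(P||Q) = 0.0806 bits, D_KL(Q||P) = 0.0806 bits. The two values coincide for this particular pair, but no — KL divergence is not symmetric in general.

D_KL(P||Q) = Σ P(x) log₂(P(x)/Q(x))

Computing term by term:
  P(1)·log₂(P(1)/Q(1)) = 0.5276·log₂(0.5276/0.5276) = 0.00000
  P(2)·log₂(P(2)/Q(2)) = 0.2566·log₂(0.2566/0.1511) = 0.19605
  P(3)·log₂(P(3)/Q(3)) = 0.0647·log₂(0.0647/0.0647) = 0.00000
  P(4)·log₂(P(4)/Q(4)) = 0.1511·log₂(0.1511/0.2566) = -0.11544

D_KL(P||Q) = 0.00000 + 0.19605 + 0.00000 - 0.11544 = 0.08061 ≈ 0.0806 bits

D_KL(Q||P) = Σ Q(x) log₂(Q(x)/P(x))

Computing term by term:
  Q(1)·log₂(Q(1)/P(1)) = 0.5276·log₂(0.5276/0.5276) = 0.00000
  Q(2)·log₂(Q(2)/P(2)) = 0.1511·log₂(0.1511/0.2566) = -0.11544
  Q(3)·log₂(Q(3)/P(3)) = 0.0647·log₂(0.0647/0.0647) = 0.00000
  Q(4)·log₂(Q(4)/P(4)) = 0.2566·log₂(0.2566/0.1511) = 0.19605

D_KL(Q||P) = 0.00000 - 0.11544 + 0.00000 + 0.19605 = 0.08061 ≈ 0.0806 bits

These ARE equal here. Q is P with outcomes relabeled (Q(2) = P(4), Q(4) = P(2)) by a relabeling that is its own inverse, so the two sums contain exactly the same terms in a different order. This is a special case — KL divergence is not symmetric in general: D_KL(P||Q) ≠ D_KL(Q||P) for most P, Q.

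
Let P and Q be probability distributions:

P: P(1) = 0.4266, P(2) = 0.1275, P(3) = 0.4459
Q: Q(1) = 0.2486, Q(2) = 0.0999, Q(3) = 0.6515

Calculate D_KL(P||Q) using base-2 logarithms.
0.1333 bits

D_KL(P||Q) = Σ P(x) log₂(P(x)/Q(x))

Computing term by term:
  P(1)·log₂(P(1)/Q(1)) = 0.4266·log₂(0.4266/0.2486) = 0.33235
  P(2)·log₂(P(2)/Q(2)) = 0.1275·log₂(0.1275/0.0999) = 0.04487
  P(3)·log₂(P(3)/Q(3)) = 0.4459·log₂(0.4459/0.6515) = -0.24393

D_KL(P||Q) = 0.33235 + 0.04487 - 0.24393 = 0.13329 ≈ 0.1333 bits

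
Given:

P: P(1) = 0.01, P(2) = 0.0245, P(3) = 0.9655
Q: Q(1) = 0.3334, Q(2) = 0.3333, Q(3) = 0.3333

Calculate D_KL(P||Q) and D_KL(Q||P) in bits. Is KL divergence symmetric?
D_KL(P||Q) = 1.3387 bits, D_KL(Q||P) = 2.4305 bits. No, KL divergence is not symmetric.

D_KL(P||Q) = Σ P(x) log₂(P(x)/Q(x))

Computing term by term:
  P(1)·log₂(P(1)/Q(1)) = 0.01·log₂(0.01/0.3334) = -0.05059
  P(2)·log₂(P(2)/Q(2)) = 0.0245·log₂(0.0245/0.3333) = -0.09227
  P(3)·log₂(P(3)/Q(3)) = 0.9655·log₂(0.9655/0.3333) = 1.48152

D_KL(P||Q) = -0.05059 - 0.09227 + 1.48152 = 1.33866 ≈ 1.3387 bits

D_KL(Q||P) = Σ Q(x) log₂(Q(x)/P(x))

Computing term by term:
  Q(1)·log₂(Q(1)/P(1)) = 0.3334·log₂(0.3334/0.01) = 1.68673
  Q(2)·log₂(Q(2)/P(2)) = 0.3333·log₂(0.3333/0.0245) = 1.25520
  Q(3)·log₂(Q(3)/P(3)) = 0.3333·log₂(0.3333/0.9655) = -0.51143

D_KL(Q||P) = 1.68673 + 1.25520 - 0.51143 = 2.43050 ≈ 2.4305 bits

These are NOT equal (difference: 1.0918 bits). KL divergence is asymmetric: D_KL(P||Q) ≠ D_KL(Q||P) in general.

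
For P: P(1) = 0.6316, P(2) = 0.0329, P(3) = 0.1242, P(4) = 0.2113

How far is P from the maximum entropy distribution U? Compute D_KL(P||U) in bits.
0.5716 bits

U(i) = 1/4 for all i

D_KL(P||U) = Σ P(x) log₂(P(x) / (1/4))
           = Σ P(x) log₂(P(x)) + log₂(4)
           = log₂(4) - H(P)

H(P) = -Σ P(x) log₂(P(x)):
  -P(1)·log₂(P(1)) = -(0.6316)·log₂(0.6316) = 0.41870
  -P(2)·log₂(P(2)) = -(0.0329)·log₂(0.0329) = 0.16206
  -P(3)·log₂(P(3)) = -(0.1242)·log₂(0.1242) = 0.37375
  -P(4)·log₂(P(4)) = -(0.2113)·log₂(0.2113) = 0.47387
H(P) = 0.41870 + 0.16206 + 0.37375 + 0.47387 = 1.42838 bits

log₂(4) = 2.00000 bits

D_KL(P||U) = 2.00000 - 1.42838 = 0.57162 ≈ 0.5716 bits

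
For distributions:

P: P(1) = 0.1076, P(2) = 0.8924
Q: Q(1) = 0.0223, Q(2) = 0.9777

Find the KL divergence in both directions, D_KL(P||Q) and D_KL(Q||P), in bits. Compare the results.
D_KL(P||Q) = 0.1268 bits, D_KL(Q||P) = 0.0781 bits. D_KL(P||Q) is larger than D_KL(Q||P) by 0.0487 bits; the two directions differ.

D_KL(P||Q) = Σ P(x) log₂(P(x)/Q(x))

Computing term by term:
  P(1)·log₂(P(1)/Q(1)) = 0.1076·log₂(0.1076/0.0223) = 0.24431
  P(2)·log₂(P(2)/Q(2)) = 0.8924·log₂(0.8924/0.9777) = -0.11753

D_KL(P||Q) = 0.24431 - 0.11753 = 0.12678 ≈ 0.1268 bits

D_KL(Q||P) = Σ Q(x) log₂(Q(x)/P(x))

Computing term by term:
  Q(1)·log₂(Q(1)/P(1)) = 0.0223·log₂(0.0223/0.1076) = -0.05063
  Q(2)·log₂(Q(2)/P(2)) = 0.9777·log₂(0.9777/0.8924) = 0.12876

D_KL(Q||P) = -0.05063 + 0.12876 = 0.07813 ≈ 0.0781 bits

These are NOT equal (difference: 0.0487 bits). KL divergence is asymmetric: D_KL(P||Q) ≠ D_KL(Q||P) in general.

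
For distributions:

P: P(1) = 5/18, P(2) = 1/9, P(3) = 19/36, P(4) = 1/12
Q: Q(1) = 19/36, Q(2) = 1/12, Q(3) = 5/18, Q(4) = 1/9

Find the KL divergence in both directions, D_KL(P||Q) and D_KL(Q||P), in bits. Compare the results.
D_KL(P||Q) = 0.2430 bits, D_KL(Q||P) = 0.2430 bits. The two directions give exactly the same value for this pair.

D_KL(P||Q) = Σ P(x) log₂(P(x)/Q(x))

Computing term by term:
  P(1)·log₂(P(1)/Q(1)) = (5/18)·log₂((5/18)/(19/36)) = -0.25722
  P(2)·log₂(P(2)/Q(2)) = (1/9)·log₂((1/9)/(1/12)) = 0.04612
  P(3)·log₂(P(3)/Q(3)) = (19/36)·log₂((19/36)/(5/18)) = 0.48872
  P(4)·log₂(P(4)/Q(4)) = (1/12)·log₂((1/12)/(1/9)) = -0.03459

D_KL(P||Q) = -0.25722 + 0.04612 + 0.48872 - 0.03459 = 0.24303 ≈ 0.2430 bits

D_KL(Q||P) = Σ Q(x) log₂(Q(x)/P(x))

Computing term by term:
  Q(1)·log₂(Q(1)/P(1)) = (19/36)·log₂((19/36)/(5/18)) = 0.48872
  Q(2)·log₂(Q(2)/P(2)) = (1/12)·log₂((1/12)/(1/9)) = -0.03459
  Q(3)·log₂(Q(3)/P(3)) = (5/18)·log₂((5/18)/(19/36)) = -0.25722
  Q(4)·log₂(Q(4)/P(4)) = (1/9)·log₂((1/9)/(1/12)) = 0.04612

D_KL(Q||P) = 0.48872 - 0.03459 - 0.25722 + 0.04612 = 0.24303 ≈ 0.2430 bits

These ARE equal here. Q is P with outcomes relabeled (Q(1) = P(3), Q(2) = P(4), Q(3) = P(1), Q(4) = P(2)) by a relabeling that is its own inverse, so the two sums contain exactly the same terms in a different order. This is a special case — KL divergence is not symmetric in general: D_KL(P||Q) ≠ D_KL(Q||P) for most P, Q.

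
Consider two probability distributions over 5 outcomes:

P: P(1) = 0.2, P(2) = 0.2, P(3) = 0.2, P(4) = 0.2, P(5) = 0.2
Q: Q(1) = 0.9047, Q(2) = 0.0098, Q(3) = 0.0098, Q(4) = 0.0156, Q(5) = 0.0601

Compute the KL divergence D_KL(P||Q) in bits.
2.3879 bits

D_KL(P||Q) = Σ P(x) log₂(P(x)/Q(x))

Computing term by term:
  P(1)·log₂(P(1)/Q(1)) = 0.2·log₂(0.2/0.9047) = -0.43549
  P(2)·log₂(P(2)/Q(2)) = 0.2·log₂(0.2/0.0098) = 0.87021
  P(3)·log₂(P(3)/Q(3)) = 0.2·log₂(0.2/0.0098) = 0.87021
  P(4)·log₂(P(4)/Q(4)) = 0.2·log₂(0.2/0.0156) = 0.73608
  P(5)·log₂(P(5)/Q(5)) = 0.2·log₂(0.2/0.0601) = 0.34691

D_KL(P||Q) = -0.43549 + 0.87021 + 0.87021 + 0.73608 + 0.34691 = 2.38792 ≈ 2.3879 bits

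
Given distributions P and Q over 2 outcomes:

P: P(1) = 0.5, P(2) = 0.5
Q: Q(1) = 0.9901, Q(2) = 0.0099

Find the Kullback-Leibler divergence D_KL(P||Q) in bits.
2.3364 bits

D_KL(P||Q) = Σ P(x) log₂(P(x)/Q(x))

Computing term by term:
  P(1)·log₂(P(1)/Q(1)) = 0.5·log₂(0.5/0.9901) = -0.49282
  P(2)·log₂(P(2)/Q(2)) = 0.5·log₂(0.5/0.0099) = 2.82918

D_KL(P||Q) = -0.49282 + 2.82918 = 2.33636 ≈ 2.3364 bits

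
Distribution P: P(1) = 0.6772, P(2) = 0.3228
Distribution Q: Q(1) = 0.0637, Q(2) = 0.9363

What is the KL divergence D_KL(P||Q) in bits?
1.8135 bits

D_KL(P||Q) = Σ P(x) log₂(P(x)/Q(x))

Computing term by term:
  P(1)·log₂(P(1)/Q(1)) = 0.6772·log₂(0.6772/0.0637) = 2.30940
  P(2)·log₂(P(2)/Q(2)) = 0.3228·log₂(0.3228/0.9363) = -0.49593

D_KL(P||Q) = 2.30940 - 0.49593 = 1.81347 ≈ 1.8135 bits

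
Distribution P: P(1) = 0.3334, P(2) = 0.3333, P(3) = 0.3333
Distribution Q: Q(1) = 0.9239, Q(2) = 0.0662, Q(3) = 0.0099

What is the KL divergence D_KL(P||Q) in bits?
1.9779 bits

D_KL(P||Q) = Σ P(x) log₂(P(x)/Q(x))

Computing term by term:
  P(1)·log₂(P(1)/Q(1)) = 0.3334·log₂(0.3334/0.9239) = -0.49026
  P(2)·log₂(P(2)/Q(2)) = 0.3333·log₂(0.3333/0.0662) = 0.77723
  P(3)·log₂(P(3)/Q(3)) = 0.3333·log₂(0.3333/0.0099) = 1.69091

D_KL(P||Q) = -0.49026 + 0.77723 + 1.69091 = 1.97788 ≈ 1.9779 bits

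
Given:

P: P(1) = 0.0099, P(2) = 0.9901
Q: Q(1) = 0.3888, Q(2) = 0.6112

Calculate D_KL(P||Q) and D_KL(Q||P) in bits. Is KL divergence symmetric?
D_KL(P||Q) = 0.6366 bits, D_KL(Q||P) = 1.6335 bits. No, KL divergence is not symmetric.

D_KL(P||Q) = Σ P(x) log₂(P(x)/Q(x))

Computing term by term:
  P(1)·log₂(P(1)/Q(1)) = 0.0099·log₂(0.0099/0.3888) = -0.05243
  P(2)·log₂(P(2)/Q(2)) = 0.9901·log₂(0.9901/0.6112) = 0.68904

D_KL(P||Q) = -0.05243 + 0.68904 = 0.63661 ≈ 0.6366 bits

D_KL(Q||P) = Σ Q(x) log₂(Q(x)/P(x))

Computing term by term:
  Q(1)·log₂(Q(1)/P(1)) = 0.3888·log₂(0.3888/0.0099) = 2.05887
  Q(2)·log₂(Q(2)/P(2)) = 0.6112·log₂(0.6112/0.9901) = -0.42535

D_KL(Q||P) = 2.05887 - 0.42535 = 1.63352 ≈ 1.6335 bits

These are NOT equal (difference: 0.9969 bits). KL divergence is asymmetric: D_KL(P||Q) ≠ D_KL(Q||P) in general.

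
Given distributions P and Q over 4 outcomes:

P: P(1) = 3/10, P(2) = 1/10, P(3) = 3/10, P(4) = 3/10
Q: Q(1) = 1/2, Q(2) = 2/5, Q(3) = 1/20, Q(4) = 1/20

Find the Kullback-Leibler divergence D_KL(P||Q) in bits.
1.1299 bits

D_KL(P||Q) = Σ P(x) log₂(P(x)/Q(x))

Computing term by term:
  P(1)·log₂(P(1)/Q(1)) = (3/10)·log₂((3/10)/(1/2)) = -0.22109
  P(2)·log₂(P(2)/Q(2)) = (1/10)·log₂((1/10)/(2/5)) = -0.20000
  P(3)·log₂(P(3)/Q(3)) = (3/10)·log₂((3/10)/(1/20)) = 0.77549
  P(4)·log₂(P(4)/Q(4)) = (3/10)·log₂((3/10)/(1/20)) = 0.77549

D_KL(P||Q) = -0.22109 - 0.20000 + 0.77549 + 0.77549 = 1.12989 ≈ 1.1299 bits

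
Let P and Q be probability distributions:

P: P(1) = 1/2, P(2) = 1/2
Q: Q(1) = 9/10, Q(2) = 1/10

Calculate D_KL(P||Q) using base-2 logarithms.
0.7370 bits

D_KL(P||Q) = Σ P(x) log₂(P(x)/Q(x))

Computing term by term:
  P(1)·log₂(P(1)/Q(1)) = (1/2)·log₂((1/2)/(9/10)) = -0.42400
  P(2)·log₂(P(2)/Q(2)) = (1/2)·log₂((1/2)/(1/10)) = 1.16096

D_KL(P||Q) = -0.42400 + 1.16096 = 0.73696 ≈ 0.7370 bits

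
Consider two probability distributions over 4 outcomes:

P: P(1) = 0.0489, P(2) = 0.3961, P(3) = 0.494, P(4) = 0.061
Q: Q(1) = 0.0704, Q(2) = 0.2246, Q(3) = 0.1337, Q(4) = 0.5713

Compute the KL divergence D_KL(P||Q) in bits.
1.0331 bits

D_KL(P||Q) = Σ P(x) log₂(P(x)/Q(x))

Computing term by term:
  P(1)·log₂(P(1)/Q(1)) = 0.0489·log₂(0.0489/0.0704) = -0.02571
  P(2)·log₂(P(2)/Q(2)) = 0.3961·log₂(0.3961/0.2246) = 0.32421
  P(3)·log₂(P(3)/Q(3)) = 0.494·log₂(0.494/0.1337) = 0.93144
  P(4)·log₂(P(4)/Q(4)) = 0.061·log₂(0.061/0.5713) = -0.19687

D_KL(P||Q) = -0.02571 + 0.32421 + 0.93144 - 0.19687 = 1.03307 ≈ 1.0331 bits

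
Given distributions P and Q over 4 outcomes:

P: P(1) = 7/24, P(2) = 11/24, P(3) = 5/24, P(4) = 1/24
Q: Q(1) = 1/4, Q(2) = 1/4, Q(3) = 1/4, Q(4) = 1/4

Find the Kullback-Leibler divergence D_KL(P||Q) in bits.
0.3032 bits

D_KL(P||Q) = Σ P(x) log₂(P(x)/Q(x))

Computing term by term:
  P(1)·log₂(P(1)/Q(1)) = (7/24)·log₂((7/24)/(1/4)) = 0.06486
  P(2)·log₂(P(2)/Q(2)) = (11/24)·log₂((11/24)/(1/4)) = 0.40080
  P(3)·log₂(P(3)/Q(3)) = (5/24)·log₂((5/24)/(1/4)) = -0.05480
  P(4)·log₂(P(4)/Q(4)) = (1/24)·log₂((1/24)/(1/4)) = -0.10771

D_KL(P||Q) = 0.06486 + 0.40080 - 0.05480 - 0.10771 = 0.30315 ≈ 0.3032 bits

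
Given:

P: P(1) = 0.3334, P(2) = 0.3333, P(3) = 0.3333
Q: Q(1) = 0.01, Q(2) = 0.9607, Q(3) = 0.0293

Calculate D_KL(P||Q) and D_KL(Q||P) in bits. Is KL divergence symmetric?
D_KL(P||Q) = 2.3469 bits, D_KL(Q||P) = 1.3139 bits. No, KL divergence is not symmetric.

D_KL(P||Q) = Σ P(x) log₂(P(x)/Q(x))

Computing term by term:
  P(1)·log₂(P(1)/Q(1)) = 0.3334·log₂(0.3334/0.01) = 1.68673
  P(2)·log₂(P(2)/Q(2)) = 0.3333·log₂(0.3333/0.9607) = -0.50904
  P(3)·log₂(P(3)/Q(3)) = 0.3333·log₂(0.3333/0.0293) = 1.16917

D_KL(P||Q) = 1.68673 - 0.50904 + 1.16917 = 2.34686 ≈ 2.3469 bits

D_KL(Q||P) = Σ Q(x) log₂(Q(x)/P(x))

Computing term by term:
  Q(1)·log₂(Q(1)/P(1)) = 0.01·log₂(0.01/0.3334) = -0.05059
  Q(2)·log₂(Q(2)/P(2)) = 0.9607·log₂(0.9607/0.3333) = 1.46724
  Q(3)·log₂(Q(3)/P(3)) = 0.0293·log₂(0.0293/0.3333) = -0.10278

D_KL(Q||P) = -0.05059 + 1.46724 - 0.10278 = 1.31387 ≈ 1.3139 bits

These are NOT equal (difference: 1.0330 bits). KL divergence is asymmetric: D_KL(P||Q) ≠ D_KL(Q||P) in general.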